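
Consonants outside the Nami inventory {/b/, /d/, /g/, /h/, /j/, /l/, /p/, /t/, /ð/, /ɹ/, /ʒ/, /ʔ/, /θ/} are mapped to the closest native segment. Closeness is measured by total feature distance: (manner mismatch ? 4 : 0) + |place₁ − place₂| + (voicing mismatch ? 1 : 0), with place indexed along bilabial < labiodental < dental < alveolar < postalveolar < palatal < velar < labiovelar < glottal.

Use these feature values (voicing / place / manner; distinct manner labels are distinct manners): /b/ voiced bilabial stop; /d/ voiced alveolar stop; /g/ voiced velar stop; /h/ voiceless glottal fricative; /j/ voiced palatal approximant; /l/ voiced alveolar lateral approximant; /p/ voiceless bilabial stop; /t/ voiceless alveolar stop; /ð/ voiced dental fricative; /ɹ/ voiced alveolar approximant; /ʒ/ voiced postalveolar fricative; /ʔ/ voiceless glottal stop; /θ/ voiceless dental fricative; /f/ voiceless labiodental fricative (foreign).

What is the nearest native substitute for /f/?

θ

/θ/ is closest: same manner (fricative), place distance 1 (labiodental→dental), same voicing; total 1. Next closest is /ð/ at distance 2.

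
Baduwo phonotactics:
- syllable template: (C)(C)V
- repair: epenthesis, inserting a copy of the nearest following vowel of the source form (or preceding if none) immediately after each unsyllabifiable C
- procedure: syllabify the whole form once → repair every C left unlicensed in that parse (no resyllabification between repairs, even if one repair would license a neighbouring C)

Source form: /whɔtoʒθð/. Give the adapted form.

whɔtoʒoθoðo

Syllabifying with onset maximization leaves /ʒ/, /θ/, /ð/ stranded (no codas are permitted; onsets may contain at most 2 consonants).
Each unlicensed consonant becomes the onset of a new syllable: /ʒ/ → /ʒo/, /θ/ → /θo/, /ð/ → /ðo/.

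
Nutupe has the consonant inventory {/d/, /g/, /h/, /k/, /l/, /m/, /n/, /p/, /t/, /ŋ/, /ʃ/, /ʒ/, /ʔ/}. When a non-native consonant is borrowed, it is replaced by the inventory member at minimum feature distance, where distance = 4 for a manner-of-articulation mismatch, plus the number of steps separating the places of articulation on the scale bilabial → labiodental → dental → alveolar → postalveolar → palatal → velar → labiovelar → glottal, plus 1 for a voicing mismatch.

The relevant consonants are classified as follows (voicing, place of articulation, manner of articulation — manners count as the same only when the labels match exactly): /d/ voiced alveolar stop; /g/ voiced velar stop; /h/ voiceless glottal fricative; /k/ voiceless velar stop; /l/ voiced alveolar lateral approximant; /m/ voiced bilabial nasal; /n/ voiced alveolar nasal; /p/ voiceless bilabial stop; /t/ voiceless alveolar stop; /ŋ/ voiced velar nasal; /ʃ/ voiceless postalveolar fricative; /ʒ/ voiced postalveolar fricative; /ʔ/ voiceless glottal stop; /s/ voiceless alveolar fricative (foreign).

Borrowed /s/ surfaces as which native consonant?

ʃ

/ʃ/ is closest: same manner (fricative), place distance 1 (alveolar→postalveolar), same voicing; total 1. Next closest is /ʒ/ at distance 2.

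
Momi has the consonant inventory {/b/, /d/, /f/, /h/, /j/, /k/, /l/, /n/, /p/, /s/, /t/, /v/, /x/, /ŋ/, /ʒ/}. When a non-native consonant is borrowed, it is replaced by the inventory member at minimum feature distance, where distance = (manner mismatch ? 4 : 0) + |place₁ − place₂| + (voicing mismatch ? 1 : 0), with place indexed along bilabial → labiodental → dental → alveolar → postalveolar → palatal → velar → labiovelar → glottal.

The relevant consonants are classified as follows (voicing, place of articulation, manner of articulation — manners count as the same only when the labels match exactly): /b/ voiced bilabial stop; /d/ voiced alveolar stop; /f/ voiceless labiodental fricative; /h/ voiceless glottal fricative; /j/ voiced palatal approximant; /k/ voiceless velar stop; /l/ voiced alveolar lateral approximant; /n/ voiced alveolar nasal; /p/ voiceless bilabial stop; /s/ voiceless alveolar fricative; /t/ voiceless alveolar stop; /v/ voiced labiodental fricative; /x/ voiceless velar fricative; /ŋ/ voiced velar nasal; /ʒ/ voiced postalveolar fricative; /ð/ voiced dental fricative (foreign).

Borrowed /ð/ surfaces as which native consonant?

v

/v/ is closest: same manner (fricative), place distance 1 (dental→labiodental), same voicing; total 1. Next closest is /f/ at distance 2.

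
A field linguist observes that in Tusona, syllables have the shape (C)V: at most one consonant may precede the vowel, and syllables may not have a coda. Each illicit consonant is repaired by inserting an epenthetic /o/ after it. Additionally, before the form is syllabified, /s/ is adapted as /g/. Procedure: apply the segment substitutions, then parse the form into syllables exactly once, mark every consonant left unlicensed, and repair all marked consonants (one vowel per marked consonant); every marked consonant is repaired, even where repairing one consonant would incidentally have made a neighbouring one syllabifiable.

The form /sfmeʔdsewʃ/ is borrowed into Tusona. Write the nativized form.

gofomeʔodogewoʃo

Substitution: /s/ → /g/, giving /gfmeʔdgewʃ/.
Syllabifying with onset maximization leaves /g/, /f/, /ʔ/, /d/, /w/, /ʃ/ stranded (no codas are permitted; onsets are limited to one consonant).
Epenthesis after each stranded consonant: /g/ → /go/, /f/ → /fo/, /ʔ/ → /ʔo/, /d/ → /do/, /w/ → /wo/, /ʃ/ → /ʃo/.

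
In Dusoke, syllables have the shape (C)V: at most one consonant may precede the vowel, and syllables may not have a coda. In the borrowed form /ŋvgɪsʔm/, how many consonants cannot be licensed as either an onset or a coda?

5

Syllabifying with onset maximization leaves /ŋ/, /v/, /s/, /ʔ/, /m/ stranded (no codas are permitted; onsets are limited to one consonant).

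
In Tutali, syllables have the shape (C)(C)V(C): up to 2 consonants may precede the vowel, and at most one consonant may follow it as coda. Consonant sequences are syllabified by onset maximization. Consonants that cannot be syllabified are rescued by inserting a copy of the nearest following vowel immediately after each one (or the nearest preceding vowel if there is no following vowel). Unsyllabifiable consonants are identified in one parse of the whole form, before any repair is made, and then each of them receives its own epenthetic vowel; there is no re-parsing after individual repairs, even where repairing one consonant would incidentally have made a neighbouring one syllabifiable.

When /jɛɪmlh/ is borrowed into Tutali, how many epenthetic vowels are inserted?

The unsyllabifiable consonants are /l/, /h/; each receives one epenthetic vowel.

2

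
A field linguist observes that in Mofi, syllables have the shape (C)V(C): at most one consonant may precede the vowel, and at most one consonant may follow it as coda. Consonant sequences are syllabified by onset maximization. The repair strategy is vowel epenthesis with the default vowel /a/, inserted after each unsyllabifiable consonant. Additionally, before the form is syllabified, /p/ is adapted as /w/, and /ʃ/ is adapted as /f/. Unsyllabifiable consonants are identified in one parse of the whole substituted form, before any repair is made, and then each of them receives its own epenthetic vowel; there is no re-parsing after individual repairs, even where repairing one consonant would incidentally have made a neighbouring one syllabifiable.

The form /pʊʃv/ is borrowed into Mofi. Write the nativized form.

wʊfva

Substitution: /p/ → /w/, /ʃ/ → /f/, giving /wʊfv/.
The consonants /v/ cannot be parsed into a legal (C)V(C) syllable (at most one coda consonant is licensed; onsets are limited to one consonant).
Epenthesis after each stranded consonant: /v/ → /va/.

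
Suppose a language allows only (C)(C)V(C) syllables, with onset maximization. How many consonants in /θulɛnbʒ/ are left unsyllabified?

2

The consonants /b/, /ʒ/ cannot be parsed into a legal (C)(C)V(C) syllable (at most one coda consonant is licensed; onsets may contain at most 2 consonants).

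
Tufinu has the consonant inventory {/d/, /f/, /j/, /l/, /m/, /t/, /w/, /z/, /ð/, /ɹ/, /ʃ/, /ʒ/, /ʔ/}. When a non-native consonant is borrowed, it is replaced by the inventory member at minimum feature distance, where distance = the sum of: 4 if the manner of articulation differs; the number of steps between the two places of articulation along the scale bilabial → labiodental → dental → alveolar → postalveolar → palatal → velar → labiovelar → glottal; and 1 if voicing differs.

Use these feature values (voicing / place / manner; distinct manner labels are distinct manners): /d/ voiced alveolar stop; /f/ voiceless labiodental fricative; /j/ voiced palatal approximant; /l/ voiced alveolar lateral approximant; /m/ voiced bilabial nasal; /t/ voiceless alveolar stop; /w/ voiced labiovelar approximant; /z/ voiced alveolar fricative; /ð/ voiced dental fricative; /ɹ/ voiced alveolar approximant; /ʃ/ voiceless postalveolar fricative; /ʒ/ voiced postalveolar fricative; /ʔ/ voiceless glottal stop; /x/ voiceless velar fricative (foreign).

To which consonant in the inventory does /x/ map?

ʃ

/ʃ/ is closest: same manner (fricative), place distance 2 (velar→postalveolar), same voicing; total 2. Next closest is /ʒ/ at distance 3.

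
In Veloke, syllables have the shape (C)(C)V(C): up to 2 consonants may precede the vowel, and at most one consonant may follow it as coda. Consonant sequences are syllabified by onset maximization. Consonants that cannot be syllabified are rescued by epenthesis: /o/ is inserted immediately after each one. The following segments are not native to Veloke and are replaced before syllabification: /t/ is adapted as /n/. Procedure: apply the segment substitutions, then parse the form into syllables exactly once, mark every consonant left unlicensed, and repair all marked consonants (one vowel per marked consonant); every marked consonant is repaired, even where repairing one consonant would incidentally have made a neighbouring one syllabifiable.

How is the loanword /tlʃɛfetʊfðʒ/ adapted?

nolʃɛfenʊfðoʒo

Substitution: /t/ → /n/, giving /nlʃɛfenʊfðʒ/.
Under (C)(C)V(C), the unsyllabifiable consonants are /n/, /ð/, /ʒ/ (at most one coda consonant is licensed; onsets may contain at most 2 consonants).
Epenthesis after each stranded consonant: /n/ → /no/, /ð/ → /ðo/, /ʒ/ → /ʒo/.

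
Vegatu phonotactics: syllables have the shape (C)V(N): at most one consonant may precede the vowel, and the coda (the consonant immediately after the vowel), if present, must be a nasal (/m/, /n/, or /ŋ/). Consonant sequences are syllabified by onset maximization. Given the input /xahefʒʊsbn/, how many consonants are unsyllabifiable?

Syllabifying with onset maximization leaves /f/, /s/, /b/, /n/ stranded (only a nasal (/m/, /n/, or /ŋ/) is licensed in coda position; onsets are limited to one consonant).

4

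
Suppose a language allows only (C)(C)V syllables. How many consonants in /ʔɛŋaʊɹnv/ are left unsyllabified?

The consonants /ɹ/, /n/, /v/ cannot be parsed into a legal (C)(C)V syllable (no codas are permitted; onsets may contain at most 2 consonants).

3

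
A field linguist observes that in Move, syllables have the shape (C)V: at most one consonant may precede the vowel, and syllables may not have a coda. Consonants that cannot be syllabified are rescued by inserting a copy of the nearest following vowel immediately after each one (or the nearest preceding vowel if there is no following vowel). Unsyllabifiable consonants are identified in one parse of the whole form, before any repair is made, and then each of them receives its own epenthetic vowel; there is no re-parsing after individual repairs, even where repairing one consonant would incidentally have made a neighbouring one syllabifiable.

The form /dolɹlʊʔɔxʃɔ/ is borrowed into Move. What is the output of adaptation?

dolʊɹʊlʊʔɔxɔʃɔ

The consonants /l/, /ɹ/, /x/ cannot be parsed into a legal (C)V syllable (no codas are permitted; onsets are limited to one consonant).
Inserting the epenthetic vowel yields /l/ → /lʊ/, /ɹ/ → /ɹʊ/, /x/ → /xɔ/.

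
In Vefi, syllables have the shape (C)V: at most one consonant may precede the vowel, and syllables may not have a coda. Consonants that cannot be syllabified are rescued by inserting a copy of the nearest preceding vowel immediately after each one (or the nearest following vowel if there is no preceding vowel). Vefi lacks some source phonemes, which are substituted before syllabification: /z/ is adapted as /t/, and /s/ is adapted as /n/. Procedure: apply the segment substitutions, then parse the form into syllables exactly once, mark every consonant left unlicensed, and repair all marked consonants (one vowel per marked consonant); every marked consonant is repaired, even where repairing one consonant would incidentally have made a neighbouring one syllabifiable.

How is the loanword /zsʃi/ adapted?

Substitution: /z/ → /t/, /s/ → /n/, giving /tnʃi/.
Syllabifying with onset maximization leaves /t/, /n/ stranded (no codas are permitted; onsets are limited to one consonant).
Each unlicensed consonant becomes the onset of a new syllable: /t/ → /ti/, /n/ → /ni/.

tiniʃi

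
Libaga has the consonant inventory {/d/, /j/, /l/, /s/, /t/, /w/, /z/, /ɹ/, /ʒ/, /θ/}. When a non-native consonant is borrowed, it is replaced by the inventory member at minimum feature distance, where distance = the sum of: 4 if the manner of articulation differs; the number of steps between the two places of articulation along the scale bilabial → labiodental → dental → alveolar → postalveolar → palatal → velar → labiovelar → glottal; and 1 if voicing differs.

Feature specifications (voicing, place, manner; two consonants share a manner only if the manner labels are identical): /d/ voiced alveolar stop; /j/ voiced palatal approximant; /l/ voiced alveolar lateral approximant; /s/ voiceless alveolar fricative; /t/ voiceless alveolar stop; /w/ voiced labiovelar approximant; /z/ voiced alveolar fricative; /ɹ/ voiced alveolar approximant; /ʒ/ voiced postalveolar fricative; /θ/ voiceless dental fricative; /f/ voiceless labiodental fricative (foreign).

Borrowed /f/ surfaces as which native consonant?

θ

/θ/ is closest: same manner (fricative), place distance 1 (labiodental→dental), same voicing; total 1. Next closest is /s/ at distance 2.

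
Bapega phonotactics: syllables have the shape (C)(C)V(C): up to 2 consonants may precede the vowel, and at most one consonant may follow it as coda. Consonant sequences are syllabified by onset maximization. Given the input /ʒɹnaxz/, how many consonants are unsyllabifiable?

Under (C)(C)V(C), the unsyllabifiable consonants are /ʒ/, /z/ (at most one coda consonant is licensed; onsets may contain at most 2 consonants).

2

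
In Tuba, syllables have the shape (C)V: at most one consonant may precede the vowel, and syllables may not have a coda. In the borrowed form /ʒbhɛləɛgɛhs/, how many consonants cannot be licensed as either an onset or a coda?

The consonants /ʒ/, /b/, /h/, /s/ cannot be parsed into a legal (C)V syllable (no codas are permitted; onsets are limited to one consonant).

4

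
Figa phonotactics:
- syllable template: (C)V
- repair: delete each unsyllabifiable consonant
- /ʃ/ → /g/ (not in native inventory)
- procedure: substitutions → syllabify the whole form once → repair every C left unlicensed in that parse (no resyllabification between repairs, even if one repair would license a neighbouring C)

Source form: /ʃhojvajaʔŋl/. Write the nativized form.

hovaja

Substitution: /ʃ/ → /g/, giving /ghojvajaʔŋl/.
The consonants /g/, /j/, /ʔ/, /ŋ/, /l/ cannot be parsed into a legal (C)V syllable (no codas are permitted; onsets are limited to one consonant).
Deleting the stranded consonants removes /g/, /j/, /ʔ/, /ŋ/, /l/.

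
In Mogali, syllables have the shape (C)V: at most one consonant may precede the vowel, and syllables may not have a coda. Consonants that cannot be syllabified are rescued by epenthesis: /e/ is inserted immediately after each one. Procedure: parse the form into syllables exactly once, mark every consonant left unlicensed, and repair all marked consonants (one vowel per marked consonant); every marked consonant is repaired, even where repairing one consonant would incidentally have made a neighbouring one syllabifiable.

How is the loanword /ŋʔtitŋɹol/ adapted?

Syllabifying with onset maximization leaves /ŋ/, /ʔ/, /t/, /ŋ/, /l/ stranded (no codas are permitted; onsets are limited to one consonant).
Epenthesis after each stranded consonant: /ŋ/ → /ŋe/, /ʔ/ → /ʔe/, /t/ → /te/, /ŋ/ → /ŋe/, /l/ → /le/.

ŋeʔetiteŋeɹole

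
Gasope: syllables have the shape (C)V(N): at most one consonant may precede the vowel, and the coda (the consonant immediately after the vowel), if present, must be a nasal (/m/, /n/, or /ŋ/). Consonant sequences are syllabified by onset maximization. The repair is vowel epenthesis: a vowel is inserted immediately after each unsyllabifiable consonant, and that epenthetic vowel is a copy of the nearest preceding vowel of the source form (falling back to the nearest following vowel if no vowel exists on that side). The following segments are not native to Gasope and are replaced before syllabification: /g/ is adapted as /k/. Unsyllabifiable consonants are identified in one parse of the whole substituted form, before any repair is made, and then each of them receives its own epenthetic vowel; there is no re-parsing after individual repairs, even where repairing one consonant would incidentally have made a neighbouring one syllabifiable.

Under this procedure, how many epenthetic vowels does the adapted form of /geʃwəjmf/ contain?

After substitution the input is /keʃwəjmf/.
The unsyllabifiable consonants are /ʃ/, /j/, /m/, /f/; each receives one epenthetic vowel.

4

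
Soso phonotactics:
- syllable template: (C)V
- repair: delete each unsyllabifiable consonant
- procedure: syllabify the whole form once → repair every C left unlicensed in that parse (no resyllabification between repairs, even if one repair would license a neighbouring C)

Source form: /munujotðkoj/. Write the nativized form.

munujoko

The consonants /t/, /ð/, /j/ cannot be parsed into a legal (C)V syllable (no codas are permitted; onsets are limited to one consonant).
Deleting the stranded consonants removes /t/, /ð/, /j/.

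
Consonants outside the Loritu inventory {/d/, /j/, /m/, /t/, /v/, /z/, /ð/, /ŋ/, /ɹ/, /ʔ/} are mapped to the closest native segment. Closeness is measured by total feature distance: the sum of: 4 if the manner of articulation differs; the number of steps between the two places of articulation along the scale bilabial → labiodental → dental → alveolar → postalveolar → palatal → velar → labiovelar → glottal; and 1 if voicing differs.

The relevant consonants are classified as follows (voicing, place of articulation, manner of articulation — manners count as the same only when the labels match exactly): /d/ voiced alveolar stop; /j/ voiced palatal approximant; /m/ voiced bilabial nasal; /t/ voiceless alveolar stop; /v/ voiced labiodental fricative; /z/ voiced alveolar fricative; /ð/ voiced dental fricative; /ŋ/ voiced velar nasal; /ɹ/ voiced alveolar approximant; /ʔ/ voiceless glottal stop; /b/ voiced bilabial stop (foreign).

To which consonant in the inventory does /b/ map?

/d/ is closest: same manner (stop), place distance 3 (bilabial→alveolar), same voicing; total 3. Next closest is /m/ at distance 4.

d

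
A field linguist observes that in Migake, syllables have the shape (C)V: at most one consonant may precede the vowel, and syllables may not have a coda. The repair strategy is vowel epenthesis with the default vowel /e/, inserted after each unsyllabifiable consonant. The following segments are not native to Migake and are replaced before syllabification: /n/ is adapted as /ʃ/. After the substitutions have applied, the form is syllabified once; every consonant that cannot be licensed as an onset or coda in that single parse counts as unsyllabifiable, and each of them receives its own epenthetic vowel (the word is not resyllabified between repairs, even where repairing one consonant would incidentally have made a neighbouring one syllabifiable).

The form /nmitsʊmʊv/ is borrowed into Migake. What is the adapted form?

Substitution: /n/ → /ʃ/, giving /ʃmitsʊmʊv/.
The consonants /ʃ/, /t/, /v/ cannot be parsed into a legal (C)V syllable (no codas are permitted; onsets are limited to one consonant).
Inserting the epenthetic vowel yields /ʃ/ → /ʃe/, /t/ → /te/, /v/ → /ve/.

ʃemitesʊmʊve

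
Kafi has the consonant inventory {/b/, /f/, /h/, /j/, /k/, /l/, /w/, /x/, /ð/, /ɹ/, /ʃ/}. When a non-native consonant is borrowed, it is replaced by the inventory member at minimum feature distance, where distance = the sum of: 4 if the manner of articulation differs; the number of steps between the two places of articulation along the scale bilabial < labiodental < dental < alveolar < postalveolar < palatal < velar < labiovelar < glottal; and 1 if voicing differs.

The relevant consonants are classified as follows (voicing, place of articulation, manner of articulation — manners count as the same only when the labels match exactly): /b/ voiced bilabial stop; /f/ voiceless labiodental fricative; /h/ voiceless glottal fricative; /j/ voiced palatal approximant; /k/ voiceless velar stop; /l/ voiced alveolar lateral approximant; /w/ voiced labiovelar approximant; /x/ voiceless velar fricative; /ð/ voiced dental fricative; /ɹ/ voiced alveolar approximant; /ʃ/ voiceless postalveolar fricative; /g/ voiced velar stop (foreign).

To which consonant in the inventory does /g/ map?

/k/ is closest: same manner (stop), place distance 0 (velar→velar), voicing differs (+1); total 1. Next closest is /j/ at distance 5.

k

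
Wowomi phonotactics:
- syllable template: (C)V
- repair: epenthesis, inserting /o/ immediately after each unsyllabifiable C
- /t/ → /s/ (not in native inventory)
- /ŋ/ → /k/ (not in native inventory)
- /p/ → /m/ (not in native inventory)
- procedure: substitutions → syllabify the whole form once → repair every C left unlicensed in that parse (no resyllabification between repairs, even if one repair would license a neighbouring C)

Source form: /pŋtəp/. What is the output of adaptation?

Substitution: /p/ → /m/, /ŋ/ → /k/, /t/ → /s/, giving /mksəm/.
Syllabifying with onset maximization leaves /m/, /k/, /m/ stranded (no codas are permitted; onsets are limited to one consonant).
Epenthesis after each stranded consonant: /m/ → /mo/, /k/ → /ko/, /m/ → /mo/.

mokosəmo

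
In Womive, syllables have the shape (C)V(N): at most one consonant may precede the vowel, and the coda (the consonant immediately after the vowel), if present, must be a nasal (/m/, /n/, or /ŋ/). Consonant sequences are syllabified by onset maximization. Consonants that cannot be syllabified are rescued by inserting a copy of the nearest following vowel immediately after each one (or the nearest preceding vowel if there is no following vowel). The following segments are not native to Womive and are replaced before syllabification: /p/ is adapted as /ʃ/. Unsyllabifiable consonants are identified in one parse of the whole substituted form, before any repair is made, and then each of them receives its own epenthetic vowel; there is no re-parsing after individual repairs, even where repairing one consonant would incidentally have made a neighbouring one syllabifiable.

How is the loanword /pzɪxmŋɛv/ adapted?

ʃɪzɪxɛmɛŋɛvɛ

Substitution: /p/ → /ʃ/, giving /ʃzɪxmŋɛv/.
Under (C)V(N), the unsyllabifiable consonants are /ʃ/, /x/, /m/, /v/ (only a nasal (/m/, /n/, or /ŋ/) is licensed in coda position; onsets are limited to one consonant).
Inserting the epenthetic vowel yields /ʃ/ → /ʃɪ/, /x/ → /xɛ/, /m/ → /mɛ/, /v/ → /vɛ/.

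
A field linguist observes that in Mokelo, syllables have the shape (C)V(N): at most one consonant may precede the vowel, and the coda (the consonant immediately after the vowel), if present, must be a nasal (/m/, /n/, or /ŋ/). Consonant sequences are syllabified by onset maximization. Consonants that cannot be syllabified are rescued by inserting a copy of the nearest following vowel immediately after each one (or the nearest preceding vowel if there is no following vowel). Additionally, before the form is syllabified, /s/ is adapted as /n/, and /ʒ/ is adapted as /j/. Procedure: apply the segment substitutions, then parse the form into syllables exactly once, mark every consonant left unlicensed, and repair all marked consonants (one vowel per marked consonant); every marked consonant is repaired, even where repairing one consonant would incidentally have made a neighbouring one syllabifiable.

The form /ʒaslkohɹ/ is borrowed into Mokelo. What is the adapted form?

janlokohoɹo

Substitution: /ʒ/ → /j/, /s/ → /n/, giving /janlkohɹ/.
Syllabifying with onset maximization leaves /l/, /h/, /ɹ/ stranded (only a nasal (/m/, /n/, or /ŋ/) is licensed in coda position; onsets are limited to one consonant).
Each unlicensed consonant becomes the onset of a new syllable: /l/ → /lo/, /h/ → /ho/, /ɹ/ → /ɹo/.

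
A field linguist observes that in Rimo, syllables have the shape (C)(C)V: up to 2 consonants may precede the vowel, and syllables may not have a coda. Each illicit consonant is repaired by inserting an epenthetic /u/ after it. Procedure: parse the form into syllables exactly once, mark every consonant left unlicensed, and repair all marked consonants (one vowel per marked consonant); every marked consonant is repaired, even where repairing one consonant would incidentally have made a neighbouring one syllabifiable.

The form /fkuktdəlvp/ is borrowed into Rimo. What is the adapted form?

fkukutdəluvupu

The consonants /k/, /l/, /v/, /p/ cannot be parsed into a legal (C)(C)V syllable (no codas are permitted; onsets may contain at most 2 consonants).
Epenthesis after each stranded consonant: /k/ → /ku/, /l/ → /lu/, /v/ → /vu/, /p/ → /pu/.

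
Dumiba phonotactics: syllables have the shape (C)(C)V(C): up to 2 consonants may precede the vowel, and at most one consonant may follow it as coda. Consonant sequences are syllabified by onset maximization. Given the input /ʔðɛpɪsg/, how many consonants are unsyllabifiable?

1

Syllabifying with onset maximization leaves /g/ stranded (at most one coda consonant is licensed; onsets may contain at most 2 consonants).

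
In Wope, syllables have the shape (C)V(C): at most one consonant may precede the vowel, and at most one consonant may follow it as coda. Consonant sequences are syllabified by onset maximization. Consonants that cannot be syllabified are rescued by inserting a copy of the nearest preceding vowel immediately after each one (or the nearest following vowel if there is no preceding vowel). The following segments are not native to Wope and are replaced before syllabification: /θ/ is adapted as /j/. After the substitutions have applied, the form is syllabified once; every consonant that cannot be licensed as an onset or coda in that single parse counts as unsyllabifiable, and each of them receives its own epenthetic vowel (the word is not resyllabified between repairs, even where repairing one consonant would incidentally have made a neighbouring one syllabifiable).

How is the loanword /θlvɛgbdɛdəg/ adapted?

Substitution: /θ/ → /j/, giving /jlvɛgbdɛdəg/.
The consonants /j/, /l/, /b/ cannot be parsed into a legal (C)V(C) syllable (at most one coda consonant is licensed; onsets are limited to one consonant).
Inserting the epenthetic vowel yields /j/ → /jɛ/, /l/ → /lɛ/, /b/ → /bɛ/.

jɛlɛvɛgbɛdɛdəg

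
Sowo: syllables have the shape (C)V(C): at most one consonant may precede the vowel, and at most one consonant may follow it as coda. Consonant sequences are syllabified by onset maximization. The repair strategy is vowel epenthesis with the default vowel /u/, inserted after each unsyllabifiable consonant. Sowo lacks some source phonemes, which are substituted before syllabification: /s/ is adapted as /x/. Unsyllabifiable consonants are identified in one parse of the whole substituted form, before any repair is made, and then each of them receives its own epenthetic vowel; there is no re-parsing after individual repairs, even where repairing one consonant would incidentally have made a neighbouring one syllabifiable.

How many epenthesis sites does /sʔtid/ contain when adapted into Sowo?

2

After substitution the input is /xʔtid/.
The unsyllabifiable consonants are /x/, /ʔ/; each receives one epenthetic vowel.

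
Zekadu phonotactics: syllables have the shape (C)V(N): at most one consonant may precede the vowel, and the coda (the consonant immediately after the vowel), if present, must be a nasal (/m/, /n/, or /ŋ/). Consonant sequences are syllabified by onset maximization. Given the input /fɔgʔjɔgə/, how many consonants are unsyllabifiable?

Syllabifying with onset maximization leaves /g/, /ʔ/ stranded (only a nasal (/m/, /n/, or /ŋ/) is licensed in coda position; onsets are limited to one consonant).

2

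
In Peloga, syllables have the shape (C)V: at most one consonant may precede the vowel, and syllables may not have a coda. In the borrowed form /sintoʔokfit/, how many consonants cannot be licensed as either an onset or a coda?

Under (C)V, the unsyllabifiable consonants are /n/, /k/, /t/ (no codas are permitted; onsets are limited to one consonant).

3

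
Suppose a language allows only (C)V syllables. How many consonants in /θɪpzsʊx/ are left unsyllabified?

3

The consonants /p/, /z/, /x/ cannot be parsed into a legal (C)V syllable (no codas are permitted; onsets are limited to one consonant).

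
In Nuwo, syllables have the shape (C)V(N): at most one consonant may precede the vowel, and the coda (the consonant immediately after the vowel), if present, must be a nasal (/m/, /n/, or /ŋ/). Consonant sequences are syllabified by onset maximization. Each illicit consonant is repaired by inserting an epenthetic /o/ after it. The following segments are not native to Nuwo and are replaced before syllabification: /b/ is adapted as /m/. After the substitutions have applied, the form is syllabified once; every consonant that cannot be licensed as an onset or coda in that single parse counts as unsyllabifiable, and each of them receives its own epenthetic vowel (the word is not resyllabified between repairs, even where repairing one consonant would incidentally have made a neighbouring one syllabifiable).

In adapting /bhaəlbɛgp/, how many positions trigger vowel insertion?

4

After substitution the input is /mhaəlmɛgp/.
The unsyllabifiable consonants are /m/, /l/, /g/, /p/; each receives one epenthetic vowel.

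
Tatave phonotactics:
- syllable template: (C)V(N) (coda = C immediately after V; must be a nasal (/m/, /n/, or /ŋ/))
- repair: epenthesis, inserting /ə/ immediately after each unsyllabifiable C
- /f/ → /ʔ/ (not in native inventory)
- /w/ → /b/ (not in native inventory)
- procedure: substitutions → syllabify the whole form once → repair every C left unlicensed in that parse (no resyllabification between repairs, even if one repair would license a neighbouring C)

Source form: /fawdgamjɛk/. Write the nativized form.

ʔabədəgamjɛkə

Substitution: /f/ → /ʔ/, /w/ → /b/, giving /ʔabdgamjɛk/.
Syllabifying with onset maximization leaves /b/, /d/, /k/ stranded (only a nasal (/m/, /n/, or /ŋ/) is licensed in coda position; onsets are limited to one consonant).
Epenthesis after each stranded consonant: /b/ → /bə/, /d/ → /də/, /k/ → /kə/.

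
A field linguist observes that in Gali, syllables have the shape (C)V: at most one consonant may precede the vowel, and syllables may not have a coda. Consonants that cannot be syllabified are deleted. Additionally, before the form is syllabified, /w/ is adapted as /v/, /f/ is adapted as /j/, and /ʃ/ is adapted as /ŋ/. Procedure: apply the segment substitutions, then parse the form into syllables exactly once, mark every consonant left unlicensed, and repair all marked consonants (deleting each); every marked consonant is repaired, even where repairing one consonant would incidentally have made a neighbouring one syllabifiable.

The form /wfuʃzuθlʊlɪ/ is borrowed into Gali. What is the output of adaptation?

juzulʊlɪ

Substitution: /w/ → /v/, /f/ → /j/, /ʃ/ → /ŋ/, giving /vjuŋzuθlʊlɪ/.
Under (C)V, the unsyllabifiable consonants are /v/, /ŋ/, /θ/ (no codas are permitted; onsets are limited to one consonant).
Deletion applies to /v/, /ŋ/, /θ/.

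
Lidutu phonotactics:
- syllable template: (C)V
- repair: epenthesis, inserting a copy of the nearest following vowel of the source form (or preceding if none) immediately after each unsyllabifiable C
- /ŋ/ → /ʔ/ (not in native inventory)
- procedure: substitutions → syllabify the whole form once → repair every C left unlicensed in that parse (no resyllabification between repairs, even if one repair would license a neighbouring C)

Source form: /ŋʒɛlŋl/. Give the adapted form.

Substitution: /ŋ/ → /ʔ/, giving /ʔʒɛlʔl/.
Under (C)V, the unsyllabifiable consonants are /ʔ/, /l/, /ʔ/, /l/ (no codas are permitted; onsets are limited to one consonant).
Each unlicensed consonant becomes the onset of a new syllable: /ʔ/ → /ʔɛ/, /l/ → /lɛ/, /ʔ/ → /ʔɛ/, /l/ → /lɛ/.

ʔɛʒɛlɛʔɛlɛ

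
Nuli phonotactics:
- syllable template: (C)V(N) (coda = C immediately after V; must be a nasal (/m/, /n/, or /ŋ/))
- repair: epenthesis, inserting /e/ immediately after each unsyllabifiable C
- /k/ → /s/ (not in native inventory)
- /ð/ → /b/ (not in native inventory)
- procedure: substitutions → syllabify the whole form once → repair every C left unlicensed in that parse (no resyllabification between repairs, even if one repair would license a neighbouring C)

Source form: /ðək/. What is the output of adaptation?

bəse

Substitution: /ð/ → /b/, /k/ → /s/, giving /bəs/.
The consonants /s/ cannot be parsed into a legal (C)V(N) syllable (only a nasal (/m/, /n/, or /ŋ/) is licensed in coda position; onsets are limited to one consonant).
Inserting the epenthetic vowel yields /s/ → /se/.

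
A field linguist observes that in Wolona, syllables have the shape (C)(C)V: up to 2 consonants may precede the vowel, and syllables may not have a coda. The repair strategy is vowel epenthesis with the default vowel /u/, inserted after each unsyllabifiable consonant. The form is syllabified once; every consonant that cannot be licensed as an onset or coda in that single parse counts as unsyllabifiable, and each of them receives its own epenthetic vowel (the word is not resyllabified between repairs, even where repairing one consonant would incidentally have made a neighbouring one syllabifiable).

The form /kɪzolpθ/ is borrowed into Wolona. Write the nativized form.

kɪzolupuθu

Under (C)(C)V, the unsyllabifiable consonants are /l/, /p/, /θ/ (no codas are permitted; onsets may contain at most 2 consonants).
Epenthesis after each stranded consonant: /l/ → /lu/, /p/ → /pu/, /θ/ → /θu/.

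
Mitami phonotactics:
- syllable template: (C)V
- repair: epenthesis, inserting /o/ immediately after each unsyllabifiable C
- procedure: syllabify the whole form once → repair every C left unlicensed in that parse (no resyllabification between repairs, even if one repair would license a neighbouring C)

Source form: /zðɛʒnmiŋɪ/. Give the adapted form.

The consonants /z/, /ʒ/, /n/ cannot be parsed into a legal (C)V syllable (no codas are permitted; onsets are limited to one consonant).
Inserting the epenthetic vowel yields /z/ → /zo/, /ʒ/ → /ʒo/, /n/ → /no/.

zoðɛʒonomiŋɪ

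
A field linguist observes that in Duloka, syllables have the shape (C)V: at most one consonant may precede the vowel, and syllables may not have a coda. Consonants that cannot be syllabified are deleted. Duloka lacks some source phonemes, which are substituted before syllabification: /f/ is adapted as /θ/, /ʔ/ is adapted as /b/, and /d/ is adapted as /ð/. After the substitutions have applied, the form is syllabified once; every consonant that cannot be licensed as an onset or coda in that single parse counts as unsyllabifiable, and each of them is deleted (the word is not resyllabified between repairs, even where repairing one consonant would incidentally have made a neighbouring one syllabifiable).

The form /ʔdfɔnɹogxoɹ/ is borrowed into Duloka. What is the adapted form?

θɔɹoxo

Substitution: /ʔ/ → /b/, /d/ → /ð/, /f/ → /θ/, giving /bðθɔnɹogxoɹ/.
Under (C)V, the unsyllabifiable consonants are /b/, /ð/, /n/, /g/, /ɹ/ (no codas are permitted; onsets are limited to one consonant).
Deletion applies to /b/, /ð/, /n/, /g/, /ɹ/.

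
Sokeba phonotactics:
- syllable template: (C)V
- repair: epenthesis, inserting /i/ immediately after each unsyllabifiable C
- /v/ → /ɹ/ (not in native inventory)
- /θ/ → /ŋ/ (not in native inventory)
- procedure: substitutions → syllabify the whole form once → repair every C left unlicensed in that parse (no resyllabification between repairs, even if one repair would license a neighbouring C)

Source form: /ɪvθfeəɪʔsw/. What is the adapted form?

Substitution: /v/ → /ɹ/, /θ/ → /ŋ/, giving /ɪɹŋfeəɪʔsw/.
The consonants /ɹ/, /ŋ/, /ʔ/, /s/, /w/ cannot be parsed into a legal (C)V syllable (no codas are permitted; onsets are limited to one consonant).
Inserting the epenthetic vowel yields /ɹ/ → /ɹi/, /ŋ/ → /ŋi/, /ʔ/ → /ʔi/, /s/ → /si/, /w/ → /wi/.

ɪɹiŋifeəɪʔisiwi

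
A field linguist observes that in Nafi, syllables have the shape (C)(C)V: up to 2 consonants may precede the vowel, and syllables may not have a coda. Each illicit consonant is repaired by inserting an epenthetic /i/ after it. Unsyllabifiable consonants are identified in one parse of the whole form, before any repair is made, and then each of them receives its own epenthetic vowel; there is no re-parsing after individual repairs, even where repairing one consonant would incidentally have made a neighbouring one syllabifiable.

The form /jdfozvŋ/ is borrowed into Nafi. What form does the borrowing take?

jidfoziviŋi

The consonants /j/, /z/, /v/, /ŋ/ cannot be parsed into a legal (C)(C)V syllable (no codas are permitted; onsets may contain at most 2 consonants).
Epenthesis after each stranded consonant: /j/ → /ji/, /z/ → /zi/, /v/ → /vi/, /ŋ/ → /ŋi/.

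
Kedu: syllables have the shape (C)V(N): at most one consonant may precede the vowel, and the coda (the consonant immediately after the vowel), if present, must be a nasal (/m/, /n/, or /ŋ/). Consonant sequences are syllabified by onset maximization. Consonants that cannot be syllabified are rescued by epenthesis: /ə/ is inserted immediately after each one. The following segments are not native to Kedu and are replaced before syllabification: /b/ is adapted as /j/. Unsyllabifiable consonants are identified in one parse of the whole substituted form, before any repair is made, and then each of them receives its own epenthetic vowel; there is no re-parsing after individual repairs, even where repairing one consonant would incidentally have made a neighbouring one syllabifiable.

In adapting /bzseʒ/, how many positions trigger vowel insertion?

3

After substitution the input is /jzseʒ/.
The unsyllabifiable consonants are /j/, /z/, /ʒ/; each receives one epenthetic vowel.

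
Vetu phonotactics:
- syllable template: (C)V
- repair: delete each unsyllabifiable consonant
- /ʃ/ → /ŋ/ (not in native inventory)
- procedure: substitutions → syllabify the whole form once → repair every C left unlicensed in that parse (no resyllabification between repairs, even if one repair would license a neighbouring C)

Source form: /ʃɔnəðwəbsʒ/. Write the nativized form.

Substitution: /ʃ/ → /ŋ/, giving /ŋɔnəðwəbsʒ/.
The consonants /ð/, /b/, /s/, /ʒ/ cannot be parsed into a legal (C)V syllable (no codas are permitted; onsets are limited to one consonant).
Deletion applies to /ð/, /b/, /s/, /ʒ/.

ŋɔnəwə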